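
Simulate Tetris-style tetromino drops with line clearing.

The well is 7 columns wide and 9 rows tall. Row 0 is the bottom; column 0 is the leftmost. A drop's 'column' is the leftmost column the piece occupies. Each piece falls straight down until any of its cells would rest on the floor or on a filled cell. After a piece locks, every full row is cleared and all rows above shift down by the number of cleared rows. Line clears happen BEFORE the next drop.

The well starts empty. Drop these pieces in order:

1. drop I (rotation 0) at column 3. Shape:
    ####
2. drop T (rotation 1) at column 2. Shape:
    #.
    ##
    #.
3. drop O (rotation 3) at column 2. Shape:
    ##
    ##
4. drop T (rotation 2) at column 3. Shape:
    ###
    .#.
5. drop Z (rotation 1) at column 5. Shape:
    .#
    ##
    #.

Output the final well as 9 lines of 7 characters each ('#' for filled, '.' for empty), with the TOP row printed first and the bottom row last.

Drop 1: I rot0 at col 3 lands with bottom-row=0; cleared 0 line(s) (total 0); column heights now [0 0 0 1 1 1 1], max=1
Drop 2: T rot1 at col 2 lands with bottom-row=0; cleared 0 line(s) (total 0); column heights now [0 0 3 2 1 1 1], max=3
Drop 3: O rot3 at col 2 lands with bottom-row=3; cleared 0 line(s) (total 0); column heights now [0 0 5 5 1 1 1], max=5
Drop 4: T rot2 at col 3 lands with bottom-row=4; cleared 0 line(s) (total 0); column heights now [0 0 5 6 6 6 1], max=6
Drop 5: Z rot1 at col 5 lands with bottom-row=6; cleared 0 line(s) (total 0); column heights now [0 0 5 6 6 8 9], max=9

Answer: ......#
.....##
.....#.
...###.
..###..
..##...
..#....
..##...
..#####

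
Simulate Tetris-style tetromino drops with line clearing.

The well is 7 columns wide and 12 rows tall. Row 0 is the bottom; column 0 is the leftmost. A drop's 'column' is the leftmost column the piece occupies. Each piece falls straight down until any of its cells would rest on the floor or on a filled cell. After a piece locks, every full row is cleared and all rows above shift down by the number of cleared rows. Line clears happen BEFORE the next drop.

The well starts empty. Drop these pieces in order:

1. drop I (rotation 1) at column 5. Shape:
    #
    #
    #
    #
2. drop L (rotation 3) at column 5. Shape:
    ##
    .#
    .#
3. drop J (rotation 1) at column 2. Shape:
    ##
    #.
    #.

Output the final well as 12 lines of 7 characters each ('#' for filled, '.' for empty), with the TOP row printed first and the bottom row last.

Drop 1: I rot1 at col 5 lands with bottom-row=0; cleared 0 line(s) (total 0); column heights now [0 0 0 0 0 4 0], max=4
Drop 2: L rot3 at col 5 lands with bottom-row=2; cleared 0 line(s) (total 0); column heights now [0 0 0 0 0 5 5], max=5
Drop 3: J rot1 at col 2 lands with bottom-row=0; cleared 0 line(s) (total 0); column heights now [0 0 3 3 0 5 5], max=5

Answer: .......
.......
.......
.......
.......
.......
.......
.....##
.....##
..##.##
..#..#.
..#..#.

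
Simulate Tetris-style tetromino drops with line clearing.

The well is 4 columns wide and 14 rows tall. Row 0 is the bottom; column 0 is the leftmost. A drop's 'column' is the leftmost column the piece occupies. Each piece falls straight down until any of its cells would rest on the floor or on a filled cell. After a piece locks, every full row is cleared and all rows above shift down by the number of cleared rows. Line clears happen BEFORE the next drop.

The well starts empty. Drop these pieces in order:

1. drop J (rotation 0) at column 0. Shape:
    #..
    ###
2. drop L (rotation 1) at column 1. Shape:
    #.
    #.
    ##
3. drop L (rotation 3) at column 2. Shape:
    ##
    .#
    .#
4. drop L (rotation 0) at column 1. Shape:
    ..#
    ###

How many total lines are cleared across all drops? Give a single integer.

Drop 1: J rot0 at col 0 lands with bottom-row=0; cleared 0 line(s) (total 0); column heights now [2 1 1 0], max=2
Drop 2: L rot1 at col 1 lands with bottom-row=1; cleared 0 line(s) (total 0); column heights now [2 4 2 0], max=4
Drop 3: L rot3 at col 2 lands with bottom-row=0; cleared 2 line(s) (total 2); column heights now [0 2 1 1], max=2
Drop 4: L rot0 at col 1 lands with bottom-row=2; cleared 0 line(s) (total 2); column heights now [0 3 3 4], max=4

Answer: 2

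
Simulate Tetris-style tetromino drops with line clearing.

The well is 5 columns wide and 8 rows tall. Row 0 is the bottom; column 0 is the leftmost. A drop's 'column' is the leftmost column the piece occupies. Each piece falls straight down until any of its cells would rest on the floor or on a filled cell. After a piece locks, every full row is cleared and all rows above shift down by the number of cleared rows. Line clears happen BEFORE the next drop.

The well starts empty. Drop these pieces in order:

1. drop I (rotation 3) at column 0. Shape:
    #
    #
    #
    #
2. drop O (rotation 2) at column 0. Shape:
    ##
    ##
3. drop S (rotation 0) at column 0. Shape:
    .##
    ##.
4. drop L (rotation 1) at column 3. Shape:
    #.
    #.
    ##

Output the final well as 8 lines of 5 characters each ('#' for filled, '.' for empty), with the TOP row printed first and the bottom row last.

Answer: .##..
##...
##...
##...
#....
#..#.
#..#.
#..##

Derivation:
Drop 1: I rot3 at col 0 lands with bottom-row=0; cleared 0 line(s) (total 0); column heights now [4 0 0 0 0], max=4
Drop 2: O rot2 at col 0 lands with bottom-row=4; cleared 0 line(s) (total 0); column heights now [6 6 0 0 0], max=6
Drop 3: S rot0 at col 0 lands with bottom-row=6; cleared 0 line(s) (total 0); column heights now [7 8 8 0 0], max=8
Drop 4: L rot1 at col 3 lands with bottom-row=0; cleared 0 line(s) (total 0); column heights now [7 8 8 3 1], max=8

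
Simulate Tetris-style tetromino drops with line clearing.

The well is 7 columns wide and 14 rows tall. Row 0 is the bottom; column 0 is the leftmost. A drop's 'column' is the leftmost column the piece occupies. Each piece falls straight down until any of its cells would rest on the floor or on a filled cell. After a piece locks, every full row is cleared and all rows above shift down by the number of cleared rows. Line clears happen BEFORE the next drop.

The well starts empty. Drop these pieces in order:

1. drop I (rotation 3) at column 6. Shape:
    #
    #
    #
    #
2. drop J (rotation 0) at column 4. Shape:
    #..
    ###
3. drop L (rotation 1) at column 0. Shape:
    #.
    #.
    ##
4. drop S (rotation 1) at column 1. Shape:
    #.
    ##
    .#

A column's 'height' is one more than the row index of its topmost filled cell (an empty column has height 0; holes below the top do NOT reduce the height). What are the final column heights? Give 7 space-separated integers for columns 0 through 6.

Answer: 3 3 2 0 6 5 5

Derivation:
Drop 1: I rot3 at col 6 lands with bottom-row=0; cleared 0 line(s) (total 0); column heights now [0 0 0 0 0 0 4], max=4
Drop 2: J rot0 at col 4 lands with bottom-row=4; cleared 0 line(s) (total 0); column heights now [0 0 0 0 6 5 5], max=6
Drop 3: L rot1 at col 0 lands with bottom-row=0; cleared 0 line(s) (total 0); column heights now [3 1 0 0 6 5 5], max=6
Drop 4: S rot1 at col 1 lands with bottom-row=0; cleared 0 line(s) (total 0); column heights now [3 3 2 0 6 5 5], max=6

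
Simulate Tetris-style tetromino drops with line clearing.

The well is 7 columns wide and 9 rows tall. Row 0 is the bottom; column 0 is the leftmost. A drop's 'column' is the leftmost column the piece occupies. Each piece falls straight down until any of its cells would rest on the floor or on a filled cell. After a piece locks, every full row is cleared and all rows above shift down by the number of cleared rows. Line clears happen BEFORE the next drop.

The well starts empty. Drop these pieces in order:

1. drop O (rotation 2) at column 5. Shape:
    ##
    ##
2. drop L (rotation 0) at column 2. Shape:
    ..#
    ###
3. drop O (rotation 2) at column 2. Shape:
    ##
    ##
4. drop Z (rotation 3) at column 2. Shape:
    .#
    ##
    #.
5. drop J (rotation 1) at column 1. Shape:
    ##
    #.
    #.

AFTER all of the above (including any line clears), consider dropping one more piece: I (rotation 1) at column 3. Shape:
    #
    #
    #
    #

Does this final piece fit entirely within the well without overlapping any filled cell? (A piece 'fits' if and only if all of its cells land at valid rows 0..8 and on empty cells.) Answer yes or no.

Answer: no

Derivation:
Drop 1: O rot2 at col 5 lands with bottom-row=0; cleared 0 line(s) (total 0); column heights now [0 0 0 0 0 2 2], max=2
Drop 2: L rot0 at col 2 lands with bottom-row=0; cleared 0 line(s) (total 0); column heights now [0 0 1 1 2 2 2], max=2
Drop 3: O rot2 at col 2 lands with bottom-row=1; cleared 0 line(s) (total 0); column heights now [0 0 3 3 2 2 2], max=3
Drop 4: Z rot3 at col 2 lands with bottom-row=3; cleared 0 line(s) (total 0); column heights now [0 0 5 6 2 2 2], max=6
Drop 5: J rot1 at col 1 lands with bottom-row=3; cleared 0 line(s) (total 0); column heights now [0 6 6 6 2 2 2], max=6
Test piece I rot1 at col 3 (width 1): heights before test = [0 6 6 6 2 2 2]; fits = False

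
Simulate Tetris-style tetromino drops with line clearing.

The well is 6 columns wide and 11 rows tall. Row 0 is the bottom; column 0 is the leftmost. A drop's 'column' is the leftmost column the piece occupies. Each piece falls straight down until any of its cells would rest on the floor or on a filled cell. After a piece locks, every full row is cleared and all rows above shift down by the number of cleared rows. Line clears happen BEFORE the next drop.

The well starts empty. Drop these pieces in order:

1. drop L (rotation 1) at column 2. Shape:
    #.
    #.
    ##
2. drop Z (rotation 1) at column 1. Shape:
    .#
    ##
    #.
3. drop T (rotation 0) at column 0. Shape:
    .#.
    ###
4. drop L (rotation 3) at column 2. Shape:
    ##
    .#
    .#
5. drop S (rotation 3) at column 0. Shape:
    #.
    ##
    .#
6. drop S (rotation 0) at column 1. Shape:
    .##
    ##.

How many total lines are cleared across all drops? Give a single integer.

Drop 1: L rot1 at col 2 lands with bottom-row=0; cleared 0 line(s) (total 0); column heights now [0 0 3 1 0 0], max=3
Drop 2: Z rot1 at col 1 lands with bottom-row=2; cleared 0 line(s) (total 0); column heights now [0 4 5 1 0 0], max=5
Drop 3: T rot0 at col 0 lands with bottom-row=5; cleared 0 line(s) (total 0); column heights now [6 7 6 1 0 0], max=7
Drop 4: L rot3 at col 2 lands with bottom-row=4; cleared 0 line(s) (total 0); column heights now [6 7 7 7 0 0], max=7
Drop 5: S rot3 at col 0 lands with bottom-row=7; cleared 0 line(s) (total 0); column heights now [10 9 7 7 0 0], max=10
Drop 6: S rot0 at col 1 lands with bottom-row=9; cleared 0 line(s) (total 0); column heights now [10 10 11 11 0 0], max=11

Answer: 0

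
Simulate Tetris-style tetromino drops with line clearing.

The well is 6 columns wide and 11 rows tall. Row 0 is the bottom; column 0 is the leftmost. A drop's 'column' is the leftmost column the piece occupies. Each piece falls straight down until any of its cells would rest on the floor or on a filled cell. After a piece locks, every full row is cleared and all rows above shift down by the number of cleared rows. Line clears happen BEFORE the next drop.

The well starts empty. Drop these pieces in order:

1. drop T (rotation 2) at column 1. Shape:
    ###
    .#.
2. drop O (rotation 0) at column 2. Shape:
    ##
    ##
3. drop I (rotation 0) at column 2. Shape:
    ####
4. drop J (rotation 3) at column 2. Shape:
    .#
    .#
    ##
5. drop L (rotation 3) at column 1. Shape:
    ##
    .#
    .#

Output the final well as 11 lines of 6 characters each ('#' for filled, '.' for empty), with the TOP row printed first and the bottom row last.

Drop 1: T rot2 at col 1 lands with bottom-row=0; cleared 0 line(s) (total 0); column heights now [0 2 2 2 0 0], max=2
Drop 2: O rot0 at col 2 lands with bottom-row=2; cleared 0 line(s) (total 0); column heights now [0 2 4 4 0 0], max=4
Drop 3: I rot0 at col 2 lands with bottom-row=4; cleared 0 line(s) (total 0); column heights now [0 2 5 5 5 5], max=5
Drop 4: J rot3 at col 2 lands with bottom-row=5; cleared 0 line(s) (total 0); column heights now [0 2 6 8 5 5], max=8
Drop 5: L rot3 at col 1 lands with bottom-row=6; cleared 0 line(s) (total 0); column heights now [0 9 9 8 5 5], max=9

Answer: ......
......
.##...
..##..
..##..
..##..
..####
..##..
..##..
.###..
..#...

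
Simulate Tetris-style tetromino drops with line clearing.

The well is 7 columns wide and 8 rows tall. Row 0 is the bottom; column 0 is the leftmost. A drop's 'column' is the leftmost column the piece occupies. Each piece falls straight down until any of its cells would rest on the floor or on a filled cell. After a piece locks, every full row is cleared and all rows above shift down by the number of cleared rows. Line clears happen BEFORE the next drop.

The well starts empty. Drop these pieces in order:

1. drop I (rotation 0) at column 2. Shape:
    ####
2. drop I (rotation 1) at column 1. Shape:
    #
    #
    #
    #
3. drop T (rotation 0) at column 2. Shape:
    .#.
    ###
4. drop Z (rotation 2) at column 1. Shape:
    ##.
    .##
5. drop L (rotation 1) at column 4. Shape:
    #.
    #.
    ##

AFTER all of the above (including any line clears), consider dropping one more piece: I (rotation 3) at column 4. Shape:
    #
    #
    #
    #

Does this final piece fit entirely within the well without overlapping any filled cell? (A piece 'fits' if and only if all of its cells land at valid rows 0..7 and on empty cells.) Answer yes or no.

Answer: no

Derivation:
Drop 1: I rot0 at col 2 lands with bottom-row=0; cleared 0 line(s) (total 0); column heights now [0 0 1 1 1 1 0], max=1
Drop 2: I rot1 at col 1 lands with bottom-row=0; cleared 0 line(s) (total 0); column heights now [0 4 1 1 1 1 0], max=4
Drop 3: T rot0 at col 2 lands with bottom-row=1; cleared 0 line(s) (total 0); column heights now [0 4 2 3 2 1 0], max=4
Drop 4: Z rot2 at col 1 lands with bottom-row=3; cleared 0 line(s) (total 0); column heights now [0 5 5 4 2 1 0], max=5
Drop 5: L rot1 at col 4 lands with bottom-row=2; cleared 0 line(s) (total 0); column heights now [0 5 5 4 5 3 0], max=5
Test piece I rot3 at col 4 (width 1): heights before test = [0 5 5 4 5 3 0]; fits = False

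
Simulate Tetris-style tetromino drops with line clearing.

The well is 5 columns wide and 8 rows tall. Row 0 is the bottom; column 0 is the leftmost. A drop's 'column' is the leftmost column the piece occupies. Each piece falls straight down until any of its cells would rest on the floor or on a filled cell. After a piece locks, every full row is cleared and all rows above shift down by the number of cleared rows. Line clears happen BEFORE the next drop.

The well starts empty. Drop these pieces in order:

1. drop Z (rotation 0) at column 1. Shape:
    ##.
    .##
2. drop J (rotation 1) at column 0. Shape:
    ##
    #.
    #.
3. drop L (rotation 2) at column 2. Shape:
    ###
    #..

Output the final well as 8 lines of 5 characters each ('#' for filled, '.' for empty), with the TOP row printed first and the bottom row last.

Answer: .....
.....
.....
.....
..###
###..
###..
#.##.

Derivation:
Drop 1: Z rot0 at col 1 lands with bottom-row=0; cleared 0 line(s) (total 0); column heights now [0 2 2 1 0], max=2
Drop 2: J rot1 at col 0 lands with bottom-row=0; cleared 0 line(s) (total 0); column heights now [3 3 2 1 0], max=3
Drop 3: L rot2 at col 2 lands with bottom-row=2; cleared 0 line(s) (total 0); column heights now [3 3 4 4 4], max=4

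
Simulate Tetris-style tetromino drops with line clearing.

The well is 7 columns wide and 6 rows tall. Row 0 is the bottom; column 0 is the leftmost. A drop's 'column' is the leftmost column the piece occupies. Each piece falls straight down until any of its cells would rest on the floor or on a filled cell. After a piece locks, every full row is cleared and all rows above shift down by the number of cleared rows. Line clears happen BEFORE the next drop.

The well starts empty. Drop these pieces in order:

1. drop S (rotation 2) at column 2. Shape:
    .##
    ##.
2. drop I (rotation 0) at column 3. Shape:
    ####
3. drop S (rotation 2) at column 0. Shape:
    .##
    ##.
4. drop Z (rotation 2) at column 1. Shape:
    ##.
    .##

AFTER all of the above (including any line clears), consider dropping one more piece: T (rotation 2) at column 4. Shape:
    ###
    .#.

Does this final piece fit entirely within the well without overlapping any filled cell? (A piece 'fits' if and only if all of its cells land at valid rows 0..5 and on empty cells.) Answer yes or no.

Answer: yes

Derivation:
Drop 1: S rot2 at col 2 lands with bottom-row=0; cleared 0 line(s) (total 0); column heights now [0 0 1 2 2 0 0], max=2
Drop 2: I rot0 at col 3 lands with bottom-row=2; cleared 0 line(s) (total 0); column heights now [0 0 1 3 3 3 3], max=3
Drop 3: S rot2 at col 0 lands with bottom-row=0; cleared 0 line(s) (total 0); column heights now [1 2 2 3 3 3 3], max=3
Drop 4: Z rot2 at col 1 lands with bottom-row=3; cleared 0 line(s) (total 0); column heights now [1 5 5 4 3 3 3], max=5
Test piece T rot2 at col 4 (width 3): heights before test = [1 5 5 4 3 3 3]; fits = True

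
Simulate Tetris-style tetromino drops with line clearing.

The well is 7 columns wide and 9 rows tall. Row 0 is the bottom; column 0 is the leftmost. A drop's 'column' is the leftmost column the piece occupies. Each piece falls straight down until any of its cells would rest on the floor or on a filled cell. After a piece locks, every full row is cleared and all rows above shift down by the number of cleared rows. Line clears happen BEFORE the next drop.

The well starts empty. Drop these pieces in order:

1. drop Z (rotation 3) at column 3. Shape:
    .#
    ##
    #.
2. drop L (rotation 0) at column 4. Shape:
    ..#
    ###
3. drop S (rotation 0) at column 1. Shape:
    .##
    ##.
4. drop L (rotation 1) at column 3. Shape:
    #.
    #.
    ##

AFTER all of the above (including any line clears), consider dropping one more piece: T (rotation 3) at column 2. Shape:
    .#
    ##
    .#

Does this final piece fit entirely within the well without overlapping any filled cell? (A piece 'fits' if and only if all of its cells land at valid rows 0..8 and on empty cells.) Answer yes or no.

Drop 1: Z rot3 at col 3 lands with bottom-row=0; cleared 0 line(s) (total 0); column heights now [0 0 0 2 3 0 0], max=3
Drop 2: L rot0 at col 4 lands with bottom-row=3; cleared 0 line(s) (total 0); column heights now [0 0 0 2 4 4 5], max=5
Drop 3: S rot0 at col 1 lands with bottom-row=1; cleared 0 line(s) (total 0); column heights now [0 2 3 3 4 4 5], max=5
Drop 4: L rot1 at col 3 lands with bottom-row=4; cleared 0 line(s) (total 0); column heights now [0 2 3 7 5 4 5], max=7
Test piece T rot3 at col 2 (width 2): heights before test = [0 2 3 7 5 4 5]; fits = False

Answer: no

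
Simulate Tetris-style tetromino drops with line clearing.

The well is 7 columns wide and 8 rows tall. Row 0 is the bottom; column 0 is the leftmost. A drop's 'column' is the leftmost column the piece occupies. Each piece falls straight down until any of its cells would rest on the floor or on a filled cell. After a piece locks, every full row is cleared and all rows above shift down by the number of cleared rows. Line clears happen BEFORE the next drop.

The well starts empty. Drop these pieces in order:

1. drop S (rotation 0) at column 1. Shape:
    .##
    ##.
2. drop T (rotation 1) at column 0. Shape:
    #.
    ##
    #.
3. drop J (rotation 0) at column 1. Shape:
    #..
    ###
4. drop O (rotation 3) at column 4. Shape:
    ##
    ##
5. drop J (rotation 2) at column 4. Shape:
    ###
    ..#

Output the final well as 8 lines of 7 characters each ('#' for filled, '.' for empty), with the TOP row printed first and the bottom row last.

Answer: .......
.......
.......
.......
.......
.......
.#.....
###.##.

Derivation:
Drop 1: S rot0 at col 1 lands with bottom-row=0; cleared 0 line(s) (total 0); column heights now [0 1 2 2 0 0 0], max=2
Drop 2: T rot1 at col 0 lands with bottom-row=0; cleared 0 line(s) (total 0); column heights now [3 2 2 2 0 0 0], max=3
Drop 3: J rot0 at col 1 lands with bottom-row=2; cleared 0 line(s) (total 0); column heights now [3 4 3 3 0 0 0], max=4
Drop 4: O rot3 at col 4 lands with bottom-row=0; cleared 0 line(s) (total 0); column heights now [3 4 3 3 2 2 0], max=4
Drop 5: J rot2 at col 4 lands with bottom-row=1; cleared 2 line(s) (total 2); column heights now [1 2 1 0 1 1 0], max=2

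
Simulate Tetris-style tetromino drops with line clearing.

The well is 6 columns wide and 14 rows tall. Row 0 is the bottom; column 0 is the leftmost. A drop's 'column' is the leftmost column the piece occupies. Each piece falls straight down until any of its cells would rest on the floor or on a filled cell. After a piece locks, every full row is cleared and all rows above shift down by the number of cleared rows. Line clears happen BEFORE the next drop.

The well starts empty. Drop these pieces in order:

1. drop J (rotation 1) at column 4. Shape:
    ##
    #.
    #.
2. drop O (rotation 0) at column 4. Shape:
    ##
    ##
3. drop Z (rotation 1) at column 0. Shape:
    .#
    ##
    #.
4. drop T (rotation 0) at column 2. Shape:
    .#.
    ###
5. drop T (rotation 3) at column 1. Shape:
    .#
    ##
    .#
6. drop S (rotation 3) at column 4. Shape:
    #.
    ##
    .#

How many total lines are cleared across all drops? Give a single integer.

Drop 1: J rot1 at col 4 lands with bottom-row=0; cleared 0 line(s) (total 0); column heights now [0 0 0 0 3 3], max=3
Drop 2: O rot0 at col 4 lands with bottom-row=3; cleared 0 line(s) (total 0); column heights now [0 0 0 0 5 5], max=5
Drop 3: Z rot1 at col 0 lands with bottom-row=0; cleared 0 line(s) (total 0); column heights now [2 3 0 0 5 5], max=5
Drop 4: T rot0 at col 2 lands with bottom-row=5; cleared 0 line(s) (total 0); column heights now [2 3 6 7 6 5], max=7
Drop 5: T rot3 at col 1 lands with bottom-row=6; cleared 0 line(s) (total 0); column heights now [2 8 9 7 6 5], max=9
Drop 6: S rot3 at col 4 lands with bottom-row=5; cleared 0 line(s) (total 0); column heights now [2 8 9 7 8 7], max=9

Answer: 0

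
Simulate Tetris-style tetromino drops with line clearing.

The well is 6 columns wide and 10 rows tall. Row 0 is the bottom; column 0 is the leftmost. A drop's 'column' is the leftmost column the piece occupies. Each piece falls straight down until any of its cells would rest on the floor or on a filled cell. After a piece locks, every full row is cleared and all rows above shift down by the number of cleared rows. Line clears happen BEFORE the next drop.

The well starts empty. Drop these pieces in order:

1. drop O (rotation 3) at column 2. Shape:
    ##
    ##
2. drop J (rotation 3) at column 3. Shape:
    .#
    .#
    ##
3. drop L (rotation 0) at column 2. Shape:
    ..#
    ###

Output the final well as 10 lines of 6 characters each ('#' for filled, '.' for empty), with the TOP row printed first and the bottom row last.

Answer: ......
......
......
....#.
..###.
....#.
....#.
...##.
..##..
..##..

Derivation:
Drop 1: O rot3 at col 2 lands with bottom-row=0; cleared 0 line(s) (total 0); column heights now [0 0 2 2 0 0], max=2
Drop 2: J rot3 at col 3 lands with bottom-row=2; cleared 0 line(s) (total 0); column heights now [0 0 2 3 5 0], max=5
Drop 3: L rot0 at col 2 lands with bottom-row=5; cleared 0 line(s) (total 0); column heights now [0 0 6 6 7 0], max=7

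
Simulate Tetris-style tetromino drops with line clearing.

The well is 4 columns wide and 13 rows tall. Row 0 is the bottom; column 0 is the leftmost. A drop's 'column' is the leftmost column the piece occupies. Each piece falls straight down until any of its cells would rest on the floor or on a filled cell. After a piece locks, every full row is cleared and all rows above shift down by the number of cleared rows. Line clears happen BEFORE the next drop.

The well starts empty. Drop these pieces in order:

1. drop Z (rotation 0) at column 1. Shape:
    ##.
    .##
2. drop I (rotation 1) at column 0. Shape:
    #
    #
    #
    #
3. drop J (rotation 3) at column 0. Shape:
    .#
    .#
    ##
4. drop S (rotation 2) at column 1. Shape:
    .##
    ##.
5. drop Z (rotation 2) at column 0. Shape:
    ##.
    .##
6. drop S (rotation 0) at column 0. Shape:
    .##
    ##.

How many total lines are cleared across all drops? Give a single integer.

Drop 1: Z rot0 at col 1 lands with bottom-row=0; cleared 0 line(s) (total 0); column heights now [0 2 2 1], max=2
Drop 2: I rot1 at col 0 lands with bottom-row=0; cleared 0 line(s) (total 0); column heights now [4 2 2 1], max=4
Drop 3: J rot3 at col 0 lands with bottom-row=4; cleared 0 line(s) (total 0); column heights now [5 7 2 1], max=7
Drop 4: S rot2 at col 1 lands with bottom-row=7; cleared 0 line(s) (total 0); column heights now [5 8 9 9], max=9
Drop 5: Z rot2 at col 0 lands with bottom-row=9; cleared 0 line(s) (total 0); column heights now [11 11 10 9], max=11
Drop 6: S rot0 at col 0 lands with bottom-row=11; cleared 0 line(s) (total 0); column heights now [12 13 13 9], max=13

Answer: 0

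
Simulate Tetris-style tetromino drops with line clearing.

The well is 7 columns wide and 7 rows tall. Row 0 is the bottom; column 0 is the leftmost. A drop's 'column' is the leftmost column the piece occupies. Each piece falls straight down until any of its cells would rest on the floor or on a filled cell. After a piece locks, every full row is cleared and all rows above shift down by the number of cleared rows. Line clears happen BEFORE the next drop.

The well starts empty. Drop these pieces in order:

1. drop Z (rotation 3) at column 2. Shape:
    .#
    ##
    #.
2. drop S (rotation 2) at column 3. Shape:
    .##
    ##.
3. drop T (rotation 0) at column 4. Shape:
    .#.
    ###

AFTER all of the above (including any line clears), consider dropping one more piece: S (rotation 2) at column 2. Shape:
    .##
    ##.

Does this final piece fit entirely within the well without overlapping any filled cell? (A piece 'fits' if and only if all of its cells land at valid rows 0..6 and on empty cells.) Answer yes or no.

Drop 1: Z rot3 at col 2 lands with bottom-row=0; cleared 0 line(s) (total 0); column heights now [0 0 2 3 0 0 0], max=3
Drop 2: S rot2 at col 3 lands with bottom-row=3; cleared 0 line(s) (total 0); column heights now [0 0 2 4 5 5 0], max=5
Drop 3: T rot0 at col 4 lands with bottom-row=5; cleared 0 line(s) (total 0); column heights now [0 0 2 4 6 7 6], max=7
Test piece S rot2 at col 2 (width 3): heights before test = [0 0 2 4 6 7 6]; fits = True

Answer: yes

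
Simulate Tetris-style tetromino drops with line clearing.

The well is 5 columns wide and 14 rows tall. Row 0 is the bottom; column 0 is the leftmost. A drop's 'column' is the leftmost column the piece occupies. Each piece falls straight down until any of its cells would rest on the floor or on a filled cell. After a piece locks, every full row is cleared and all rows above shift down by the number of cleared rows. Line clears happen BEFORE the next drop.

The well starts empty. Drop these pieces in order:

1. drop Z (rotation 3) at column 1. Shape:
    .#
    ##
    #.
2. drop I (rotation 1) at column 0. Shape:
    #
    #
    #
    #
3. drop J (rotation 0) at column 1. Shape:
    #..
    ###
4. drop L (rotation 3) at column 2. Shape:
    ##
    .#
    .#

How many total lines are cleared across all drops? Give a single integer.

Answer: 0

Derivation:
Drop 1: Z rot3 at col 1 lands with bottom-row=0; cleared 0 line(s) (total 0); column heights now [0 2 3 0 0], max=3
Drop 2: I rot1 at col 0 lands with bottom-row=0; cleared 0 line(s) (total 0); column heights now [4 2 3 0 0], max=4
Drop 3: J rot0 at col 1 lands with bottom-row=3; cleared 0 line(s) (total 0); column heights now [4 5 4 4 0], max=5
Drop 4: L rot3 at col 2 lands with bottom-row=4; cleared 0 line(s) (total 0); column heights now [4 5 7 7 0], max=7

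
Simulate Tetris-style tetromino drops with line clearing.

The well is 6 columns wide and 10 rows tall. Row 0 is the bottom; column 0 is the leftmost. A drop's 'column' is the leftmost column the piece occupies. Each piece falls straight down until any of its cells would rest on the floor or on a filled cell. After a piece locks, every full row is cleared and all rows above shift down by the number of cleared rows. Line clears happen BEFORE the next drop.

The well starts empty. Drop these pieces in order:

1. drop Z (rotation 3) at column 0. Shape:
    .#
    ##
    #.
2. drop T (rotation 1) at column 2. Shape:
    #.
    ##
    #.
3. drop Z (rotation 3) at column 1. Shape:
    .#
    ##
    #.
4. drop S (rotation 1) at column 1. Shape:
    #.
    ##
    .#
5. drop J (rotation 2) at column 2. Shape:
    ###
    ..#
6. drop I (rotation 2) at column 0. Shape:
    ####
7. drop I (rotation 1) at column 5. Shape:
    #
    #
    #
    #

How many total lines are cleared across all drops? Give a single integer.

Drop 1: Z rot3 at col 0 lands with bottom-row=0; cleared 0 line(s) (total 0); column heights now [2 3 0 0 0 0], max=3
Drop 2: T rot1 at col 2 lands with bottom-row=0; cleared 0 line(s) (total 0); column heights now [2 3 3 2 0 0], max=3
Drop 3: Z rot3 at col 1 lands with bottom-row=3; cleared 0 line(s) (total 0); column heights now [2 5 6 2 0 0], max=6
Drop 4: S rot1 at col 1 lands with bottom-row=6; cleared 0 line(s) (total 0); column heights now [2 9 8 2 0 0], max=9
Drop 5: J rot2 at col 2 lands with bottom-row=7; cleared 0 line(s) (total 0); column heights now [2 9 9 9 9 0], max=9
Drop 6: I rot2 at col 0 lands with bottom-row=9; cleared 0 line(s) (total 0); column heights now [10 10 10 10 9 0], max=10
Drop 7: I rot1 at col 5 lands with bottom-row=0; cleared 0 line(s) (total 0); column heights now [10 10 10 10 9 4], max=10

Answer: 0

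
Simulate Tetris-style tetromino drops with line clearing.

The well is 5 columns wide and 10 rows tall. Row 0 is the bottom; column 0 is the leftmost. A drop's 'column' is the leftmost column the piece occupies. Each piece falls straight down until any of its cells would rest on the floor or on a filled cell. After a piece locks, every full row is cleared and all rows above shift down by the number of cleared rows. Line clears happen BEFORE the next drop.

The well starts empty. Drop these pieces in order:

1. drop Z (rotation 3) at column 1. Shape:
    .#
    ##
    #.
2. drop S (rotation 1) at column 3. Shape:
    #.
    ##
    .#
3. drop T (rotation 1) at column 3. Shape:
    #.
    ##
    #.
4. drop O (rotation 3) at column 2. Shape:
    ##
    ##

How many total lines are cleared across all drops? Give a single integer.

Drop 1: Z rot3 at col 1 lands with bottom-row=0; cleared 0 line(s) (total 0); column heights now [0 2 3 0 0], max=3
Drop 2: S rot1 at col 3 lands with bottom-row=0; cleared 0 line(s) (total 0); column heights now [0 2 3 3 2], max=3
Drop 3: T rot1 at col 3 lands with bottom-row=3; cleared 0 line(s) (total 0); column heights now [0 2 3 6 5], max=6
Drop 4: O rot3 at col 2 lands with bottom-row=6; cleared 0 line(s) (total 0); column heights now [0 2 8 8 5], max=8

Answer: 0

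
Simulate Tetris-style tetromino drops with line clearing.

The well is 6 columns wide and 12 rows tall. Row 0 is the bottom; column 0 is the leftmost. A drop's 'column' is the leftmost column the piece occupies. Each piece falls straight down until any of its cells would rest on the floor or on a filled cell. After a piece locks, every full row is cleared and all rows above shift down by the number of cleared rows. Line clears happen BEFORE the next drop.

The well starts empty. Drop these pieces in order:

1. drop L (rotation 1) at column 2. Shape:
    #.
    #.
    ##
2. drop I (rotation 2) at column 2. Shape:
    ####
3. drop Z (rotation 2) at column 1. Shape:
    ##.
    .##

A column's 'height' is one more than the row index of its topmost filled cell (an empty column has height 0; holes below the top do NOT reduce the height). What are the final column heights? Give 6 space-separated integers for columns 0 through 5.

Answer: 0 6 6 5 4 4

Derivation:
Drop 1: L rot1 at col 2 lands with bottom-row=0; cleared 0 line(s) (total 0); column heights now [0 0 3 1 0 0], max=3
Drop 2: I rot2 at col 2 lands with bottom-row=3; cleared 0 line(s) (total 0); column heights now [0 0 4 4 4 4], max=4
Drop 3: Z rot2 at col 1 lands with bottom-row=4; cleared 0 line(s) (total 0); column heights now [0 6 6 5 4 4], max=6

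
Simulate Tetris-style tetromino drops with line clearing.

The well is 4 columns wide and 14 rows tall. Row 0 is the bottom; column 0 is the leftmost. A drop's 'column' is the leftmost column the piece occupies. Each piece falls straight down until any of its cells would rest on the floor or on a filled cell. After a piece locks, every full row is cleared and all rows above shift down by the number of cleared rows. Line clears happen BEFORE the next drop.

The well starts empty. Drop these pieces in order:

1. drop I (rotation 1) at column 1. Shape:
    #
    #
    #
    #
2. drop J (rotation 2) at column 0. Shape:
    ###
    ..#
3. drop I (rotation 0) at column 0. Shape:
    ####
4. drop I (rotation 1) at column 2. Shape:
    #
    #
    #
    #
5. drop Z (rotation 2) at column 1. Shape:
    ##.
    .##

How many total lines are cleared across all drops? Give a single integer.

Drop 1: I rot1 at col 1 lands with bottom-row=0; cleared 0 line(s) (total 0); column heights now [0 4 0 0], max=4
Drop 2: J rot2 at col 0 lands with bottom-row=3; cleared 0 line(s) (total 0); column heights now [5 5 5 0], max=5
Drop 3: I rot0 at col 0 lands with bottom-row=5; cleared 1 line(s) (total 1); column heights now [5 5 5 0], max=5
Drop 4: I rot1 at col 2 lands with bottom-row=5; cleared 0 line(s) (total 1); column heights now [5 5 9 0], max=9
Drop 5: Z rot2 at col 1 lands with bottom-row=9; cleared 0 line(s) (total 1); column heights now [5 11 11 10], max=11

Answer: 1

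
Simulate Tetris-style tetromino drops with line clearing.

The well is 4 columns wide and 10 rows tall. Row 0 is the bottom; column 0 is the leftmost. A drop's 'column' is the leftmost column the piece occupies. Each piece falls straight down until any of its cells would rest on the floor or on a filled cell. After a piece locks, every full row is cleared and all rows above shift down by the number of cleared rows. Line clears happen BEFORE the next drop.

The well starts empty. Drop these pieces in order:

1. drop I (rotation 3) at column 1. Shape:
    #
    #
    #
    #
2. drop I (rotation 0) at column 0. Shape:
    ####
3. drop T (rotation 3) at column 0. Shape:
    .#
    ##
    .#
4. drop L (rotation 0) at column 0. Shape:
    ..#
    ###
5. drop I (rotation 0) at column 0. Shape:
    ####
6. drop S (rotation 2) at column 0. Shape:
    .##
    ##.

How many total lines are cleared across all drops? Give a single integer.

Drop 1: I rot3 at col 1 lands with bottom-row=0; cleared 0 line(s) (total 0); column heights now [0 4 0 0], max=4
Drop 2: I rot0 at col 0 lands with bottom-row=4; cleared 1 line(s) (total 1); column heights now [0 4 0 0], max=4
Drop 3: T rot3 at col 0 lands with bottom-row=4; cleared 0 line(s) (total 1); column heights now [6 7 0 0], max=7
Drop 4: L rot0 at col 0 lands with bottom-row=7; cleared 0 line(s) (total 1); column heights now [8 8 9 0], max=9
Drop 5: I rot0 at col 0 lands with bottom-row=9; cleared 1 line(s) (total 2); column heights now [8 8 9 0], max=9
Drop 6: S rot2 at col 0 lands with bottom-row=8; cleared 0 line(s) (total 2); column heights now [9 10 10 0], max=10

Answer: 2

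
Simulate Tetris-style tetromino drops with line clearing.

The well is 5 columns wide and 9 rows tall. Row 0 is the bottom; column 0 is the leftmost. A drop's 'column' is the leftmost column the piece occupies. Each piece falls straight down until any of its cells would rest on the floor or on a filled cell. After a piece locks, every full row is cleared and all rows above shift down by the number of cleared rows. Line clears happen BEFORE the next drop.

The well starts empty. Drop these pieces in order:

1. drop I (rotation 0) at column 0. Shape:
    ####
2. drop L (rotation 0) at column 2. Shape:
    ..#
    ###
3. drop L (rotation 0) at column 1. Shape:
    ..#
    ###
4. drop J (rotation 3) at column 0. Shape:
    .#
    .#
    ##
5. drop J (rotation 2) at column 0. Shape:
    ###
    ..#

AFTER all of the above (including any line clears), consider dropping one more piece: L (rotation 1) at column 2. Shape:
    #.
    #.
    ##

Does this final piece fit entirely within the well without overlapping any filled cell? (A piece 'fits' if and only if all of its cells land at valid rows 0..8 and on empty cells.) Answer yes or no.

Drop 1: I rot0 at col 0 lands with bottom-row=0; cleared 0 line(s) (total 0); column heights now [1 1 1 1 0], max=1
Drop 2: L rot0 at col 2 lands with bottom-row=1; cleared 0 line(s) (total 0); column heights now [1 1 2 2 3], max=3
Drop 3: L rot0 at col 1 lands with bottom-row=2; cleared 0 line(s) (total 0); column heights now [1 3 3 4 3], max=4
Drop 4: J rot3 at col 0 lands with bottom-row=3; cleared 0 line(s) (total 0); column heights now [4 6 3 4 3], max=6
Drop 5: J rot2 at col 0 lands with bottom-row=5; cleared 0 line(s) (total 0); column heights now [7 7 7 4 3], max=7
Test piece L rot1 at col 2 (width 2): heights before test = [7 7 7 4 3]; fits = False

Answer: no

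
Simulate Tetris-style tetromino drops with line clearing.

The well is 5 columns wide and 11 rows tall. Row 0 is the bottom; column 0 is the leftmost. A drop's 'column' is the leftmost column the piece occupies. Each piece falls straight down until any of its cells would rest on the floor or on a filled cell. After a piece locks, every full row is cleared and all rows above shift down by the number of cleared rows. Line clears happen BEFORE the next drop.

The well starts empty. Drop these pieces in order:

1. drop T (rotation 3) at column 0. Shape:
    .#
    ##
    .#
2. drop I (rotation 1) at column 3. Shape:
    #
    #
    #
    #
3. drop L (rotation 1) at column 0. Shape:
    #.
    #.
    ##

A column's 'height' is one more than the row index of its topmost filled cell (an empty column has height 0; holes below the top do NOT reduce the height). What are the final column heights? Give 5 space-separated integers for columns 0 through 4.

Drop 1: T rot3 at col 0 lands with bottom-row=0; cleared 0 line(s) (total 0); column heights now [2 3 0 0 0], max=3
Drop 2: I rot1 at col 3 lands with bottom-row=0; cleared 0 line(s) (total 0); column heights now [2 3 0 4 0], max=4
Drop 3: L rot1 at col 0 lands with bottom-row=3; cleared 0 line(s) (total 0); column heights now [6 4 0 4 0], max=6

Answer: 6 4 0 4 0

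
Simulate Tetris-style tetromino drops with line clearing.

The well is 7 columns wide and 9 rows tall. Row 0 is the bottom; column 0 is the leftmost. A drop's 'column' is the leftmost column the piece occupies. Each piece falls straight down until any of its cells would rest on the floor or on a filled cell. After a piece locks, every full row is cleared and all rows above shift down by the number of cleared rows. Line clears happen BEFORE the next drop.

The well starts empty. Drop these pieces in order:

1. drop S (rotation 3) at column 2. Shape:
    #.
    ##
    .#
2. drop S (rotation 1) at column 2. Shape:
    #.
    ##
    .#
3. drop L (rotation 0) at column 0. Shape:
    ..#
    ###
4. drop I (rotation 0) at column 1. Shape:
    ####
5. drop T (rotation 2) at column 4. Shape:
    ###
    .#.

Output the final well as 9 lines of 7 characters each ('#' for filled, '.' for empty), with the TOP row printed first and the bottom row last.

Answer: ....###
.#####.
..#....
###....
..#....
..##...
..##...
..##...
...#...

Derivation:
Drop 1: S rot3 at col 2 lands with bottom-row=0; cleared 0 line(s) (total 0); column heights now [0 0 3 2 0 0 0], max=3
Drop 2: S rot1 at col 2 lands with bottom-row=2; cleared 0 line(s) (total 0); column heights now [0 0 5 4 0 0 0], max=5
Drop 3: L rot0 at col 0 lands with bottom-row=5; cleared 0 line(s) (total 0); column heights now [6 6 7 4 0 0 0], max=7
Drop 4: I rot0 at col 1 lands with bottom-row=7; cleared 0 line(s) (total 0); column heights now [6 8 8 8 8 0 0], max=8
Drop 5: T rot2 at col 4 lands with bottom-row=7; cleared 0 line(s) (total 0); column heights now [6 8 8 8 9 9 9], max=9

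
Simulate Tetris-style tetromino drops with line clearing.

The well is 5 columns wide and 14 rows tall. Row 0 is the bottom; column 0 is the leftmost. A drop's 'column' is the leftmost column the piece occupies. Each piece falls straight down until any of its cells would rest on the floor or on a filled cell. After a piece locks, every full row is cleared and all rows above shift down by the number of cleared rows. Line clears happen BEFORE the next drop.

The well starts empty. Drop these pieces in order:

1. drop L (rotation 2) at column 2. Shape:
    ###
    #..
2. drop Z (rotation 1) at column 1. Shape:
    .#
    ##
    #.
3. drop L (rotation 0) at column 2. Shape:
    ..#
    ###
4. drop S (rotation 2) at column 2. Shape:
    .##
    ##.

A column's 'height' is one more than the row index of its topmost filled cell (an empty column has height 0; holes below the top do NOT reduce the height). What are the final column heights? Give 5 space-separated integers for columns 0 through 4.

Answer: 0 3 6 7 7

Derivation:
Drop 1: L rot2 at col 2 lands with bottom-row=0; cleared 0 line(s) (total 0); column heights now [0 0 2 2 2], max=2
Drop 2: Z rot1 at col 1 lands with bottom-row=1; cleared 0 line(s) (total 0); column heights now [0 3 4 2 2], max=4
Drop 3: L rot0 at col 2 lands with bottom-row=4; cleared 0 line(s) (total 0); column heights now [0 3 5 5 6], max=6
Drop 4: S rot2 at col 2 lands with bottom-row=5; cleared 0 line(s) (total 0); column heights now [0 3 6 7 7], max=7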